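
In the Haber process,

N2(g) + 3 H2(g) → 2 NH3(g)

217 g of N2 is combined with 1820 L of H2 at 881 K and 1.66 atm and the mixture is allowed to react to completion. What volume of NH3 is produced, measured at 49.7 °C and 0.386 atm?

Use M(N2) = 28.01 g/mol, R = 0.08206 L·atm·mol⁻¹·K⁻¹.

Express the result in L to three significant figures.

n(N2) = 217 / 28.01 = 7.747 mol
n(H2) = PV/RT = (1.66 × 1820) / (0.08206 × 881) = 41.79 mol
For 7.747 mol N2, stoichiometry requires (3/1) × 7.747 = 23.24 mol H2; 41.79 mol is available, so N2 is limiting.
n(NH3) = (2/1) × 7.747 = 15.49 mol
V(NH3) = nRT/P = 15.49 × 0.08206 × 322.85 / 0.386 = 1063 L

1060 L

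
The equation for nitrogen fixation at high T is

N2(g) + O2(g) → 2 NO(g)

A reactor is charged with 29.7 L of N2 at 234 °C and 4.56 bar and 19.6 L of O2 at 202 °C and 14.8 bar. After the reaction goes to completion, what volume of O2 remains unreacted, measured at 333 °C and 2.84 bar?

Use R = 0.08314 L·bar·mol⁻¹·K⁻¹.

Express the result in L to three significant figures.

n(N2) = PV/RT = (4.56 × 29.7) / (0.08314 × 507.15) = 3.212 mol
n(O2) = PV/RT = (14.8 × 19.6) / (0.08314 × 475.15) = 7.343 mol
For 3.212 mol N2, stoichiometry requires (1/1) × 3.212 = 3.212 mol O2; 7.343 mol is available, so N2 is limiting.
n(O2) consumed = (1/1) × 3.212 = 3.212 mol; remaining = 7.343 − 3.212 = 4.131 mol
V(O2) = nRT/P = 4.131 × 0.08314 × 606.15 / 2.84 = 73.30 L

73.3 L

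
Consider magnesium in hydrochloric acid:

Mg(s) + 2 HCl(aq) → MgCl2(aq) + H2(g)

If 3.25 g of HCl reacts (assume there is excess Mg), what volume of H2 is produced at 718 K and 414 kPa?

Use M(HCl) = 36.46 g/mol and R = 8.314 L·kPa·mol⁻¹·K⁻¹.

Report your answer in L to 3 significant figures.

n(HCl) = 3.250 / 36.46 = 0.08914 mol
n(H2) = (1/2) × 0.08914 = 0.04457 mol
V = nRT/P = 0.04457 × 8.314 × 718 / 414 = 0.6427 L

0.643 L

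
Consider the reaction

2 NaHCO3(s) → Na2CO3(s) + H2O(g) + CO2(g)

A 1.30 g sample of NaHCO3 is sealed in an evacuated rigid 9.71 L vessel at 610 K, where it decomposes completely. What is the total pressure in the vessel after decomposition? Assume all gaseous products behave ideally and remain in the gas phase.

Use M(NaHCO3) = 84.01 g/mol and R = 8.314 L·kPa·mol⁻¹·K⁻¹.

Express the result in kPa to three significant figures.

8.08 kPa

n(NaHCO3) = 1.30 / 84.01 = 0.01547 mol
n(gas produced) = (2/2) × 0.01547 = 0.01547 mol
P = nRT/V = 0.01547 × 8.314 × 610 / 9.71 = 8.080 kPa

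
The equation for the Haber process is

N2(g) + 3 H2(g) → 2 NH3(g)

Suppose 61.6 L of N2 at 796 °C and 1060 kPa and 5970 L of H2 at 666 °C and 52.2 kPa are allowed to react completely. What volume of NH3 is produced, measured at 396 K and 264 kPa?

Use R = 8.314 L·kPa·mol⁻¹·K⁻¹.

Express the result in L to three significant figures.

n(N2) = PV/RT = (1060 × 61.6) / (8.314 × 1069.15) = 7.346 mol
n(H2) = PV/RT = (52.2 × 5970) / (8.314 × 939.15) = 39.91 mol
For 7.346 mol N2, stoichiometry requires (3/1) × 7.346 = 22.04 mol H2; 39.91 mol is available, so N2 is limiting.
n(NH3) = (2/1) × 7.346 = 14.69 mol
V(NH3) = nRT/P = 14.69 × 8.314 × 396 / 264 = 183.2 L

183 L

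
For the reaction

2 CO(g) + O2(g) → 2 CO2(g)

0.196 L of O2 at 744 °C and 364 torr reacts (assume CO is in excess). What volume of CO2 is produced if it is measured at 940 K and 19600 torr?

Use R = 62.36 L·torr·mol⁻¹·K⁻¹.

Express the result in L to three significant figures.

n(O2) = PV/RT = (364 × 0.196) / (62.36 × 1017.15) = 0.001125 mol
n(CO2) = (2/1) × 0.001125 = 0.002250 mol
V = nRT/P = 0.002250 × 62.36 × 940 / 19600 = 0.006729 L

0.00673 L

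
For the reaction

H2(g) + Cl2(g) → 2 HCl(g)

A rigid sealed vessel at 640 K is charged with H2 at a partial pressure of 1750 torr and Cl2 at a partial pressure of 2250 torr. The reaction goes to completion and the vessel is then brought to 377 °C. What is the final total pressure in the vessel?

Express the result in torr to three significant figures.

4060 torr

With V and T fixed, P_i ∝ n_i, so the mole ratios apply directly to partial pressures at 640 K.
P(Cl2) required for 1750 torr of H2 = (1/1) × 1750 = 1750 torr; available 2250 torr, so H2 is limiting.
P(Cl2) remaining = 2250 − (1/1) × 1750 = 500.0 torr
P(gaseous products) = (2)/1 × 1750 = 3500 torr
P_total at 640 K = 500.0 + 3500 = 4000 torr
Scaling to 377 °C: P = 4000 × 650.15/640 = 4063 torr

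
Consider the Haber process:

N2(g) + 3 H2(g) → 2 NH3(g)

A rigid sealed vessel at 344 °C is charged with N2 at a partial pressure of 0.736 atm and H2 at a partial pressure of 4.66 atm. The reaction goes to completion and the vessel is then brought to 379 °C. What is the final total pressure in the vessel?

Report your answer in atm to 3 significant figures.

4.15 atm

At constant V, partial pressures at 344 °C are proportional to moles, so apply stoichiometry directly to pressures.
P(H2) required for 0.736 atm of N2 = (3/1) × 0.736 = 2.208 atm; available 4.66 atm, so N2 is limiting.
P(H2) remaining = 4.66 − (3/1) × 0.736 = 2.452 atm
P(gaseous products) = (2)/1 × 0.736 = 1.472 atm
P_total at 344 °C = 2.452 + 1.472 = 3.924 atm
Scaling to 379 °C: P = 3.924 × 652.15/617.15 = 4.147 atm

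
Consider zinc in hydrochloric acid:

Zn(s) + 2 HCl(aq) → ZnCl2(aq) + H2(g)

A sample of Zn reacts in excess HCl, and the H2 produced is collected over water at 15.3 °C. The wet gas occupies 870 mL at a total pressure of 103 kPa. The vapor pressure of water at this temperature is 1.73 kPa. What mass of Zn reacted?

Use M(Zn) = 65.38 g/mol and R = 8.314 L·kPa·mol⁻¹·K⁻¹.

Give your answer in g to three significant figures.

P(H2) = 103 − 1.73 = 101.3 kPa
n(H2) = PV/RT = (101.3 × 0.8700) / (8.314 × 288.45) = 0.03675 mol
n(Zn) = (1/1) × 0.03675 = 0.03675 mol
m(Zn) = 0.03675 × 65.38 = 2.403 g

2.40 g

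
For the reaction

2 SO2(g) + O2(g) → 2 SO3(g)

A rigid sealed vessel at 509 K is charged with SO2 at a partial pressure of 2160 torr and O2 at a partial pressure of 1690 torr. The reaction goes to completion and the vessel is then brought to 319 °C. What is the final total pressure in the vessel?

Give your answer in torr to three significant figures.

3220 torr

Because the vessel is rigid and T is held at 509 K, work the stoichiometry in partial pressures (P_i = n_iRT/V).
P(O2) required for 2160 torr of SO2 = (1/2) × 2160 = 1080 torr; available 1690 torr, so SO2 is limiting.
P(O2) remaining = 1690 − (1/2) × 2160 = 610.0 torr
P(gaseous products) = (2)/2 × 2160 = 2160 torr
P_total at 509 K = 610.0 + 2160 = 2770 torr
Scaling to 319 °C: P = 2770 × 592.15/509 = 3223 torr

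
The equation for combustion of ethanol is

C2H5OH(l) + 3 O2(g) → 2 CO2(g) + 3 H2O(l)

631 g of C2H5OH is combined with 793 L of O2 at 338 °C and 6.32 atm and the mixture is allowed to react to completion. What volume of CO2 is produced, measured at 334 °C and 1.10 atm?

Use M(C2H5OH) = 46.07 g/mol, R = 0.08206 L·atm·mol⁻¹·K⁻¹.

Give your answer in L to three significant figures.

n(C2H5OH) = 631 / 46.07 = 13.70 mol
n(O2) = PV/RT = (6.32 × 793) / (0.08206 × 611.15) = 99.93 mol
For 13.70 mol C2H5OH, stoichiometry requires (3/1) × 13.70 = 41.10 mol O2; 99.93 mol is available, so C2H5OH is limiting.
n(CO2) = (2/1) × 13.70 = 27.40 mol
V(CO2) = nRT/P = 27.40 × 0.08206 × 607.15 / 1.10 = 1241 L

1240 L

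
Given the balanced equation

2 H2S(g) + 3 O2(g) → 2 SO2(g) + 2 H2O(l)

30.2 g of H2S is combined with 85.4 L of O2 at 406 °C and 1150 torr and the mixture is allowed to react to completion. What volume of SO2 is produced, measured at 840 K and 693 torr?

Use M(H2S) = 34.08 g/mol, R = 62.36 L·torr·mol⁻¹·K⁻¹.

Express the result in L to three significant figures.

n(H2S) = 30.2 / 34.08 = 0.8862 mol
n(O2) = PV/RT = (1150 × 85.4) / (62.36 × 679.15) = 2.319 mol
For 0.8862 mol H2S, stoichiometry requires (3/2) × 0.8862 = 1.329 mol O2; 2.319 mol is available, so H2S is limiting.
n(SO2) = (2/2) × 0.8862 = 0.8862 mol
V(SO2) = nRT/P = 0.8862 × 62.36 × 840 / 693 = 66.99 L

67.0 L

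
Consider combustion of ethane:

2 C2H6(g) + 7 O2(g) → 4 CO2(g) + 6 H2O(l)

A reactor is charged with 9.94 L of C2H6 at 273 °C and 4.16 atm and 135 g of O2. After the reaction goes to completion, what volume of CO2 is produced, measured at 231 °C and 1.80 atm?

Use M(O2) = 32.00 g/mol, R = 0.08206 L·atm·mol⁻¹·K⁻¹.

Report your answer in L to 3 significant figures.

n(C2H6) = PV/RT = (4.16 × 9.94) / (0.08206 × 546.15) = 0.9226 mol
n(O2) = 135 / 32.00 = 4.219 mol
For 0.9226 mol C2H6, stoichiometry requires (7/2) × 0.9226 = 3.229 mol O2; 4.219 mol is available, so C2H6 is limiting.
n(CO2) = (4/2) × 0.9226 = 1.845 mol
V(CO2) = nRT/P = 1.845 × 0.08206 × 504.15 / 1.80 = 42.40 L

42.4 L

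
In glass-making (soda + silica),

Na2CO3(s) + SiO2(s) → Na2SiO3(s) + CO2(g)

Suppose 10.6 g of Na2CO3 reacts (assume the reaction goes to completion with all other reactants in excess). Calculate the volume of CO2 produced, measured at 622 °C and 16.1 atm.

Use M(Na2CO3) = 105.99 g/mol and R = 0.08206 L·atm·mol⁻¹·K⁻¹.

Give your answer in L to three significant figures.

n(Na2CO3) = 10.60 / 105.99 = 0.1000 mol
n(CO2) = (1/1) × 0.1000 = 0.1000 mol
V = nRT/P = 0.1000 × 0.08206 × 895.15 / 16.1 = 0.4562 L

0.456 L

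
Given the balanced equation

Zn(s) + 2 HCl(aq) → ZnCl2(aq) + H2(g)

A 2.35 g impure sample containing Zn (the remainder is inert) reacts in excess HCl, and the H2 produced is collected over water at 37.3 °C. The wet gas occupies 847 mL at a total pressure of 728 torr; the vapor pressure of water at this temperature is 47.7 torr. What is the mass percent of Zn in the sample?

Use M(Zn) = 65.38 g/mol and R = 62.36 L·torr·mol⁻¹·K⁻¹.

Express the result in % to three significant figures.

82.8 %

P(H2) = 728 − 47.7 = 680.3 torr
n(H2) = PV/RT = (680.3 × 0.8470) / (62.36 × 310.45) = 0.02976 mol
n(Zn) = (1/1) × 0.02976 = 0.02976 mol
m(Zn) = 0.02976 × 65.38 = 1.946 g
%Zn = 1.946 / 2.35 × 100 = 82.81%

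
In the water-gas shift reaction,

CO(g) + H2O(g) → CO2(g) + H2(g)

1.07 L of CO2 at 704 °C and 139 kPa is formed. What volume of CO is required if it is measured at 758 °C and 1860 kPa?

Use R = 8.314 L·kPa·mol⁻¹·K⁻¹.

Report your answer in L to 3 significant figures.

0.0844 L

n(CO2) = PV/RT = (139 × 1.07) / (8.314 × 977.15) = 0.01831 mol
n(CO) = (1/1) × 0.01831 = 0.01831 mol
V = nRT/P = 0.01831 × 8.314 × 1031.15 / 1860 = 0.08439 L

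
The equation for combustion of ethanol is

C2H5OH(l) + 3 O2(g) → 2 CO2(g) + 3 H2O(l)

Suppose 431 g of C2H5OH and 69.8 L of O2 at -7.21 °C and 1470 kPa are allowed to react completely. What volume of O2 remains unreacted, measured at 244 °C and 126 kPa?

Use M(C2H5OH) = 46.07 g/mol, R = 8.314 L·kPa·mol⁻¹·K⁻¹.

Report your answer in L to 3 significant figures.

626 L

n(C2H5OH) = 431 / 46.07 = 9.355 mol
n(O2) = PV/RT = (1470 × 69.8) / (8.314 × 265.94) = 46.41 mol
For 9.355 mol C2H5OH, stoichiometry requires (3/1) × 9.355 = 28.07 mol O2; 46.41 mol is available, so C2H5OH is limiting.
n(O2) consumed = (3/1) × 9.355 = 28.07 mol; remaining = 46.41 − 28.07 = 18.34 mol
V(O2) = nRT/P = 18.34 × 8.314 × 517.15 / 126 = 625.8 L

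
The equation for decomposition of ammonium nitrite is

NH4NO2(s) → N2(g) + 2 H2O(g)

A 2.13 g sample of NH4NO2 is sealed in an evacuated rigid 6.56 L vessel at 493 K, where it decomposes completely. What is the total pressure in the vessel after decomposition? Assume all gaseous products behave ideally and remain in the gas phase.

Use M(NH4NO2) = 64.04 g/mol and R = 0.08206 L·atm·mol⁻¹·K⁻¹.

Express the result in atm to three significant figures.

n(NH4NO2) = 2.13 / 64.04 = 0.03326 mol
n(gas produced) = (3/1) × 0.03326 = 0.09978 mol
P = nRT/V = 0.09978 × 0.08206 × 493 / 6.56 = 0.6153 atm

0.615 atm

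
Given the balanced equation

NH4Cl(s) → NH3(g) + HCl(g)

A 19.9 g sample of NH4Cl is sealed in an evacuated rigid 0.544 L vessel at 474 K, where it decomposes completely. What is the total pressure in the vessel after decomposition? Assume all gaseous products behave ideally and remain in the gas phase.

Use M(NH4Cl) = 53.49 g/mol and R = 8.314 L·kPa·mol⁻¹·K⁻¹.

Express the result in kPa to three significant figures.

n(NH4Cl) = 19.9 / 53.49 = 0.3720 mol
n(gas produced) = (2/1) × 0.3720 = 0.7440 mol
P = nRT/V = 0.7440 × 8.314 × 474 / 0.544 = 5390 kPa

5390 kPa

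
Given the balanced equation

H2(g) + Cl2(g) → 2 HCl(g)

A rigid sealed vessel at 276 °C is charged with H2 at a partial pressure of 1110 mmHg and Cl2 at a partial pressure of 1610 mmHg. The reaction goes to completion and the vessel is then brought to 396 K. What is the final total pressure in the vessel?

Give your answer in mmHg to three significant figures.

Because the vessel is rigid and T is held at 276 °C, work the stoichiometry in partial pressures (P_i = n_iRT/V).
P(Cl2) required for 1110 mmHg of H2 = (1/1) × 1110 = 1110 mmHg; available 1610 mmHg, so H2 is limiting.
P(Cl2) remaining = 1610 − (1/1) × 1110 = 500.0 mmHg
P(gaseous products) = (2)/1 × 1110 = 2220 mmHg
P_total at 276 °C = 500.0 + 2220 = 2720 mmHg
Scaling to 396 K: P = 2720 × 396/549.15 = 1961 mmHg

1960 mmHg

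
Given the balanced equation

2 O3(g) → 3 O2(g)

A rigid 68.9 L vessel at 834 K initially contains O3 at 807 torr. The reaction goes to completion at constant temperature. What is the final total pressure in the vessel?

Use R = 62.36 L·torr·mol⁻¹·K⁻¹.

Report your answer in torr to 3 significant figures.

At constant T and V, P ∝ n(gas): 2 mol gas → 3 mol gas.
P_final = (3/2) × 807 = 1210 torr

1210 torr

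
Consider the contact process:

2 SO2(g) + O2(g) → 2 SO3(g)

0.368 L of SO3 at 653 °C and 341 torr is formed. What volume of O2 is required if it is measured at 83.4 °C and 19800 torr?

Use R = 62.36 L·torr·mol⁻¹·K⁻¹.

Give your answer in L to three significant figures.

0.00122 L

n(SO3) = PV/RT = (341 × 0.368) / (62.36 × 926.15) = 0.002173 mol
n(O2) = (1/2) × 0.002173 = 0.001087 mol
V = nRT/P = 0.001087 × 62.36 × 356.55 / 19800 = 0.001221 L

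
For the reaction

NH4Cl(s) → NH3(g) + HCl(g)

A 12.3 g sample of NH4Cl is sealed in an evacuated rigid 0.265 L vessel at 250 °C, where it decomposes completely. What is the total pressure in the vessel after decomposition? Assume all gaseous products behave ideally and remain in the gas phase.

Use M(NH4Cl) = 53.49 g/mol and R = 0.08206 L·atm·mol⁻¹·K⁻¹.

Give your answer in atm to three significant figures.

74.5 atm

n(NH4Cl) = 12.3 / 53.49 = 0.2299 mol
n(gas produced) = (2/1) × 0.2299 = 0.4598 mol
P = nRT/V = 0.4598 × 0.08206 × 523.15 / 0.265 = 74.49 atm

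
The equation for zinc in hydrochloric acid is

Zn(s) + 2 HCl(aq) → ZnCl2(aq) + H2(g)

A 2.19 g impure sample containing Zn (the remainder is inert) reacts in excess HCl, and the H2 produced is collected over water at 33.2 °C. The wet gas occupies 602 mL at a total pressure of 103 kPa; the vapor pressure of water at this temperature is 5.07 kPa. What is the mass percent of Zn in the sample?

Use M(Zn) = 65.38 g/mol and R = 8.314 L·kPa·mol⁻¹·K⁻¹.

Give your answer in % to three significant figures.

P(H2) = 103 − 5.07 = 97.93 kPa
n(H2) = PV/RT = (97.93 × 0.6020) / (8.314 × 306.35) = 0.02315 mol
n(Zn) = (1/1) × 0.02315 = 0.02315 mol
m(Zn) = 0.02315 × 65.38 = 1.514 g
%Zn = 1.514 / 2.19 × 100 = 69.13%

69.1 %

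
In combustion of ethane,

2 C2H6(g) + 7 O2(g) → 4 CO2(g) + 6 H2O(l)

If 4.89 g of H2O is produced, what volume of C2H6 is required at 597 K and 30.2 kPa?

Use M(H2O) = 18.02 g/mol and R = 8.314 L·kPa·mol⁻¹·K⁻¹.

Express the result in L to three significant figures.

14.9 L

n(H2O) = 4.890 / 18.02 = 0.2714 mol
n(C2H6) = (2/6) × 0.2714 = 0.09047 mol
V = nRT/P = 0.09047 × 8.314 × 597 / 30.2 = 14.87 L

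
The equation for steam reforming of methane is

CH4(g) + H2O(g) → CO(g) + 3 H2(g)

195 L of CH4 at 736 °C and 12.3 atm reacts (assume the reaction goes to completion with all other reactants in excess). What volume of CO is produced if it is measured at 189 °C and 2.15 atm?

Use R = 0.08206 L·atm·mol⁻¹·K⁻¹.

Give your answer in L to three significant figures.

511 L

n(CH4) = PV/RT = (12.3 × 195) / (0.08206 × 1009.15) = 28.96 mol
n(CO) = (1/1) × 28.96 = 28.96 mol
V = nRT/P = 28.96 × 0.08206 × 462.15 / 2.15 = 510.8 L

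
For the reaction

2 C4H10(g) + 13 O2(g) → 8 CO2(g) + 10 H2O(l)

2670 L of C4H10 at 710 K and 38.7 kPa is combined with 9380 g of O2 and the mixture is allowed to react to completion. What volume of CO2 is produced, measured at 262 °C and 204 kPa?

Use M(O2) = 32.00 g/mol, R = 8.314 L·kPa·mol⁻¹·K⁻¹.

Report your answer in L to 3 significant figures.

n(C4H10) = PV/RT = (38.7 × 2670) / (8.314 × 710) = 17.50 mol
n(O2) = 9380 / 32.00 = 293.1 mol
For 17.50 mol C4H10, stoichiometry requires (13/2) × 17.50 = 113.8 mol O2; 293.1 mol is available, so C4H10 is limiting.
n(CO2) = (8/2) × 17.50 = 70.00 mol
V(CO2) = nRT/P = 70.00 × 8.314 × 535.15 / 204 = 1527 L

1530 L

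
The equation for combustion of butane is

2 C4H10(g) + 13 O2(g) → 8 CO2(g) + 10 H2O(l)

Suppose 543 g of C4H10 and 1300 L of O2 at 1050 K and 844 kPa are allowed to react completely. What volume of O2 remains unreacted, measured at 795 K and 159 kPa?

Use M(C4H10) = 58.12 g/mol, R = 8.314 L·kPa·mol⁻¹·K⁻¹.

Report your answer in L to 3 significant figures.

n(C4H10) = 543 / 58.12 = 9.343 mol
n(O2) = PV/RT = (844 × 1300) / (8.314 × 1050) = 125.7 mol
For 9.343 mol C4H10, stoichiometry requires (13/2) × 9.343 = 60.73 mol O2; 125.7 mol is available, so C4H10 is limiting.
n(O2) consumed = (13/2) × 9.343 = 60.73 mol; remaining = 125.7 − 60.73 = 64.97 mol
V(O2) = nRT/P = 64.97 × 8.314 × 795 / 159 = 2701 L

2700 L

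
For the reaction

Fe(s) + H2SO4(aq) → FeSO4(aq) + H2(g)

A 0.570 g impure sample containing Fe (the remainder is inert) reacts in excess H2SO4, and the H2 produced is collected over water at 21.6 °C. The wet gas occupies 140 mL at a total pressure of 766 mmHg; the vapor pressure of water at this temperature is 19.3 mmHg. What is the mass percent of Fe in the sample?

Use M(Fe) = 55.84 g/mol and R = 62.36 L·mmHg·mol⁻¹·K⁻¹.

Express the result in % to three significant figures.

55.7 %

P(H2) = 766 − 19.3 = 746.7 mmHg
n(H2) = PV/RT = (746.7 × 0.1400) / (62.36 × 294.75) = 0.005687 mol
n(Fe) = (1/1) × 0.005687 = 0.005687 mol
m(Fe) = 0.005687 × 55.84 = 0.3176 g
%Fe = 0.3176 / 0.570 × 100 = 55.72%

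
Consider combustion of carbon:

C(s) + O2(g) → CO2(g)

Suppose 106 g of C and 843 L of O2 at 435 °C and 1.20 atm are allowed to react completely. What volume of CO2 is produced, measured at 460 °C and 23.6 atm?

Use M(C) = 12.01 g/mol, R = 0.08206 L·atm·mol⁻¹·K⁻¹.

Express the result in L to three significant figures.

22.5 L

n(C) = 106 / 12.01 = 8.826 mol
n(O2) = PV/RT = (1.20 × 843) / (0.08206 × 708.15) = 17.41 mol
For 8.826 mol C, stoichiometry requires (1/1) × 8.826 = 8.826 mol O2; 17.41 mol is available, so C is limiting.
n(CO2) = (1/1) × 8.826 = 8.826 mol
V(CO2) = nRT/P = 8.826 × 0.08206 × 733.15 / 23.6 = 22.50 L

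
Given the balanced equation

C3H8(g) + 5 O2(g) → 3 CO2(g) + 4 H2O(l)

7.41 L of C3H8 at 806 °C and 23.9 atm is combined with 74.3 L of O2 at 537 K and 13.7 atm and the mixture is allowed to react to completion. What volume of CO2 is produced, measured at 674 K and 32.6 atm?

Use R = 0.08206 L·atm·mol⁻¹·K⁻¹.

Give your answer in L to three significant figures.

10.2 L

n(C3H8) = PV/RT = (23.9 × 7.41) / (0.08206 × 1079.15) = 2.000 mol
n(O2) = PV/RT = (13.7 × 74.3) / (0.08206 × 537) = 23.10 mol
For 2.000 mol C3H8, stoichiometry requires (5/1) × 2.000 = 10.00 mol O2; 23.10 mol is available, so C3H8 is limiting.
n(CO2) = (3/1) × 2.000 = 6.000 mol
V(CO2) = nRT/P = 6.000 × 0.08206 × 674 / 32.6 = 10.18 L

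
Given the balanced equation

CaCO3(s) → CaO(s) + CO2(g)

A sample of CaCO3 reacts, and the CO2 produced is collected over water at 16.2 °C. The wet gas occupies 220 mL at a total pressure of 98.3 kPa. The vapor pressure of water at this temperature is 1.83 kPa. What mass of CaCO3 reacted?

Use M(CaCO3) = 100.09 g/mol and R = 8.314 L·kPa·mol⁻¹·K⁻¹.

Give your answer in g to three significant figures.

P(CO2) = 98.3 − 1.83 = 96.47 kPa
n(CO2) = PV/RT = (96.47 × 0.2200) / (8.314 × 289.35) = 0.008822 mol
n(CaCO3) = (1/1) × 0.008822 = 0.008822 mol
m(CaCO3) = 0.008822 × 100.09 = 0.8830 g

0.883 g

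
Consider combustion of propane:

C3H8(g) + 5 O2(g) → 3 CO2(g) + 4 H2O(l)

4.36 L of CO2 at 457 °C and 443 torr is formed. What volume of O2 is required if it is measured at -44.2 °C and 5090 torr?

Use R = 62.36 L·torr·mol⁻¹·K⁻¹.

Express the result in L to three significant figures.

0.198 L

n(CO2) = PV/RT = (443 × 4.36) / (62.36 × 730.15) = 0.04242 mol
n(O2) = (5/3) × 0.04242 = 0.07070 mol
V = nRT/P = 0.07070 × 62.36 × 228.95 / 5090 = 0.1983 L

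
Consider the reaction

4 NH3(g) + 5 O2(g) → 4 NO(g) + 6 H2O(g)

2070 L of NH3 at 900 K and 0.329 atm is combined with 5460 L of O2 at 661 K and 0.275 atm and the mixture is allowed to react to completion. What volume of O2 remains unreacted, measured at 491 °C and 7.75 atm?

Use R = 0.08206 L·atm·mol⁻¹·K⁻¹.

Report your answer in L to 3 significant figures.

131 L

n(NH3) = PV/RT = (0.329 × 2070) / (0.08206 × 900) = 9.221 mol
n(O2) = PV/RT = (0.275 × 5460) / (0.08206 × 661) = 27.68 mol
For 9.221 mol NH3, stoichiometry requires (5/4) × 9.221 = 11.53 mol O2; 27.68 mol is available, so NH3 is limiting.
n(O2) consumed = (5/4) × 9.221 = 11.53 mol; remaining = 27.68 − 11.53 = 16.15 mol
V(O2) = nRT/P = 16.15 × 0.08206 × 764.15 / 7.75 = 130.7 L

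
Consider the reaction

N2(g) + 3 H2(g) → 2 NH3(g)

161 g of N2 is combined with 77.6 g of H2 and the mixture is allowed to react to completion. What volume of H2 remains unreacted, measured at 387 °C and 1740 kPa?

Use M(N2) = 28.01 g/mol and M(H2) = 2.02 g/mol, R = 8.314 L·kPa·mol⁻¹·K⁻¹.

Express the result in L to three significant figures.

66.8 L

n(N2) = 161 / 28.01 = 5.748 mol
n(H2) = 77.6 / 2.02 = 38.42 mol
For 5.748 mol N2, stoichiometry requires (3/1) × 5.748 = 17.24 mol H2; 38.42 mol is available, so N2 is limiting.
n(H2) consumed = (3/1) × 5.748 = 17.24 mol; remaining = 38.42 − 17.24 = 21.18 mol
V(H2) = nRT/P = 21.18 × 8.314 × 660.15 / 1740 = 66.81 L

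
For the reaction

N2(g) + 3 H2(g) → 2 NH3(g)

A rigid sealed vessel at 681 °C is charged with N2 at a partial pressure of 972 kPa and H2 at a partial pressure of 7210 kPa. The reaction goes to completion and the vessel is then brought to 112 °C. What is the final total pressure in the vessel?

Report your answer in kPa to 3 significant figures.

With V and T fixed, P_i ∝ n_i, so the mole ratios apply directly to partial pressures at 681 °C.
P(H2) required for 972 kPa of N2 = (3/1) × 972 = 2916 kPa; available 7210 kPa, so N2 is limiting.
P(H2) remaining = 7210 − (3/1) × 972 = 4294 kPa
P(gaseous products) = (2)/1 × 972 = 1944 kPa
P_total at 681 °C = 4294 + 1944 = 6238 kPa
Scaling to 112 °C: P = 6238 × 385.15/954.15 = 2518 kPa

2520 kPa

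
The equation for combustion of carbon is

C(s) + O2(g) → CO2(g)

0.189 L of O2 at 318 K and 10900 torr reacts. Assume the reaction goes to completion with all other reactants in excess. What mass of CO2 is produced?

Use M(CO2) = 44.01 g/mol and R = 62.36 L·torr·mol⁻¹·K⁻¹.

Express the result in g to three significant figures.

n(O2) = PV/RT = (10900 × 0.189) / (62.36 × 318) = 0.1039 mol
n(CO2) = (1/1) × 0.1039 = 0.1039 mol
m(CO2) = 0.1039 × 44.01 = 4.573 g

4.57 g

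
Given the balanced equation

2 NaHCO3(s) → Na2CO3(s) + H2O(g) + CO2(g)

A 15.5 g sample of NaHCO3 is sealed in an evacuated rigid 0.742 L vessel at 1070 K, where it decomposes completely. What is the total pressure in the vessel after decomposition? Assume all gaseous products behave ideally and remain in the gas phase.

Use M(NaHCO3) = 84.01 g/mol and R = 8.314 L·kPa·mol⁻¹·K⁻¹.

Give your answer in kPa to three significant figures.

2210 kPa

n(NaHCO3) = 15.5 / 84.01 = 0.1845 mol
n(gas produced) = (2/2) × 0.1845 = 0.1845 mol
P = nRT/V = 0.1845 × 8.314 × 1070 / 0.742 = 2212 kPa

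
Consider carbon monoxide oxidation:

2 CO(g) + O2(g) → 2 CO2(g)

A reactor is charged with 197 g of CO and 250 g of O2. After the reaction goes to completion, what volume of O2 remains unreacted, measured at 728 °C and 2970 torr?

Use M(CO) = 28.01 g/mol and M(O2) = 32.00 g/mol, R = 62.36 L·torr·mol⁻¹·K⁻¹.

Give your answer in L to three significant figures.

90.3 L

n(CO) = 197 / 28.01 = 7.033 mol
n(O2) = 250 / 32.00 = 7.812 mol
For 7.033 mol CO, stoichiometry requires (1/2) × 7.033 = 3.517 mol O2; 7.812 mol is available, so CO is limiting.
n(O2) consumed = (1/2) × 7.033 = 3.517 mol; remaining = 7.812 − 3.517 = 4.295 mol
V(O2) = nRT/P = 4.295 × 62.36 × 1001.15 / 2970 = 90.28 L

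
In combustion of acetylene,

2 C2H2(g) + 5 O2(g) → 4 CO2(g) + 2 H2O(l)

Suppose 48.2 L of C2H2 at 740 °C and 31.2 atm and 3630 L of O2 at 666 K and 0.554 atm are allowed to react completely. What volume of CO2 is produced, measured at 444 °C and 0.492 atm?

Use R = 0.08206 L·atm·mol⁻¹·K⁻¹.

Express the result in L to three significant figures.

n(C2H2) = PV/RT = (31.2 × 48.2) / (0.08206 × 1013.15) = 18.09 mol
n(O2) = PV/RT = (0.554 × 3630) / (0.08206 × 666) = 36.80 mol
For 18.09 mol C2H2, stoichiometry requires (5/2) × 18.09 = 45.23 mol O2; 36.80 mol is available, so O2 is limiting.
n(CO2) = (4/5) × 36.80 = 29.44 mol
V(CO2) = nRT/P = 29.44 × 0.08206 × 717.15 / 0.492 = 3521 L

3520 L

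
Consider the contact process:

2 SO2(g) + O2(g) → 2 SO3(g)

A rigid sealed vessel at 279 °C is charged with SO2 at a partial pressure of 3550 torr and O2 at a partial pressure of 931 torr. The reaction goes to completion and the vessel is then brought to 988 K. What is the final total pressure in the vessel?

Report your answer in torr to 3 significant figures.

6350 torr

Because the vessel is rigid and T is held at 279 °C, work the stoichiometry in partial pressures (P_i = n_iRT/V).
P(O2) required for 3550 torr of SO2 = (1/2) × 3550 = 1775 torr; available 931 torr, so O2 is limiting.
P(SO2) remaining = 3550 − (2/1) × 931 = 1688 torr
P(gaseous products) = (2)/1 × 931 = 1862 torr
P_total at 279 °C = 1688 + 1862 = 3550 torr
Scaling to 988 K: P = 3550 × 988/552.15 = 6352 torr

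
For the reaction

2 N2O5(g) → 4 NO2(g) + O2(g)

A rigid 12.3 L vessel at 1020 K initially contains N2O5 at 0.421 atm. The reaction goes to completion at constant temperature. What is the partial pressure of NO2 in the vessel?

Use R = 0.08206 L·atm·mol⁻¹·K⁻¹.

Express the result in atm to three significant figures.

0.842 atm

n(N2O5)₀ = PV/RT = (0.421 × 12.3) / (0.08206 × 1020) = 0.06187 mol
n(NO2) = (4/2) × 0.06187 = 0.1237 mol
P(NO2) = nRT/V = 0.1237 × 0.08206 × 1020 / 12.3 = 0.8418 atm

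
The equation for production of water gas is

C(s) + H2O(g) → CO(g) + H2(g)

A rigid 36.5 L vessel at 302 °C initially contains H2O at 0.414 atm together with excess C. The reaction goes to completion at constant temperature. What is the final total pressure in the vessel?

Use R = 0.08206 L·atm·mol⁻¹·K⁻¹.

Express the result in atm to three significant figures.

Rigid vessel, constant T ⇒ P scales with total gas moles (1 → 2).
P_final = (2/1) × 0.414 = 0.8280 atm

0.828 atm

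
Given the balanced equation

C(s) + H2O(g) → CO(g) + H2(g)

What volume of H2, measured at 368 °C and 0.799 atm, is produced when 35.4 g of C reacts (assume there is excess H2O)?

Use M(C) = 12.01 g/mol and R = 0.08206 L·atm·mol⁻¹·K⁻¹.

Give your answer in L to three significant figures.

n(C) = 35.40 / 12.01 = 2.948 mol
n(H2) = (1/1) × 2.948 = 2.948 mol
V = nRT/P = 2.948 × 0.08206 × 641.15 / 0.799 = 194.1 L

194 L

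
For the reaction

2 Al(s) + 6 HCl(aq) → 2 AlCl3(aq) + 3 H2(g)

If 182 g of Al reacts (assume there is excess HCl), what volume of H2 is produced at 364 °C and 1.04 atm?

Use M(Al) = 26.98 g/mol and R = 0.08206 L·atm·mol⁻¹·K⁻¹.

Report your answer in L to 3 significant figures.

509 L

n(Al) = 182.0 / 26.98 = 6.746 mol
n(H2) = (3/2) × 6.746 = 10.12 mol
V = nRT/P = 10.12 × 0.08206 × 637.15 / 1.04 = 508.8 L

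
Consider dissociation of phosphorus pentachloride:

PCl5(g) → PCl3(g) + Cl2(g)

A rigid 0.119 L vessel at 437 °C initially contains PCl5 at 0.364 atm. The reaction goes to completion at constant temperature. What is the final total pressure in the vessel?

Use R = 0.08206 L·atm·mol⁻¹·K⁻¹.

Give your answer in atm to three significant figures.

0.728 atm

At constant T and V, P ∝ n(gas): 1 mol gas → 2 mol gas.
P_final = (2/1) × 0.364 = 0.7280 atm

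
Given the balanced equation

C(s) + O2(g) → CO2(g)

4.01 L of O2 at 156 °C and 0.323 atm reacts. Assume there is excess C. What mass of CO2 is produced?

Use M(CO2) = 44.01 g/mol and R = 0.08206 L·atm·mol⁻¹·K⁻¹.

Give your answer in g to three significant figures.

1.62 g

n(O2) = PV/RT = (0.323 × 4.01) / (0.08206 × 429.15) = 0.03678 mol
n(CO2) = (1/1) × 0.03678 = 0.03678 mol
m(CO2) = 0.03678 × 44.01 = 1.619 g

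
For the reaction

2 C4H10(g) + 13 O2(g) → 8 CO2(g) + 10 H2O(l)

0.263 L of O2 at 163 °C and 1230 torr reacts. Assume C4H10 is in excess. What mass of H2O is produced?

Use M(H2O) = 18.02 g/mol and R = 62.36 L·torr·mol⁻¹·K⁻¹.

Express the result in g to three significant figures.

n(O2) = PV/RT = (1230 × 0.263) / (62.36 × 436.15) = 0.01189 mol
n(H2O) = (10/13) × 0.01189 = 0.009146 mol
m(H2O) = 0.009146 × 18.02 = 0.1648 g

0.165 g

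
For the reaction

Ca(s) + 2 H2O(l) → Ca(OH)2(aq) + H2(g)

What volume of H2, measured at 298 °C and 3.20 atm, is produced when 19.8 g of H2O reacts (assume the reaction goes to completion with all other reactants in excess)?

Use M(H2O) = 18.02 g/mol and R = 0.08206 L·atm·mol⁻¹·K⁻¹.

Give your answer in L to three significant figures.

8.05 L

n(H2O) = 19.80 / 18.02 = 1.099 mol
n(H2) = (1/2) × 1.099 = 0.5495 mol
V = nRT/P = 0.5495 × 0.08206 × 571.15 / 3.20 = 8.048 L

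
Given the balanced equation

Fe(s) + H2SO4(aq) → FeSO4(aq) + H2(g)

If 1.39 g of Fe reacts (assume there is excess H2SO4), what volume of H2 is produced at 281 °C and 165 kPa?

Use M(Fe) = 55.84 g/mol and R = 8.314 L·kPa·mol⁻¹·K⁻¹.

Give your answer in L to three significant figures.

n(Fe) = 1.390 / 55.84 = 0.02489 mol
n(H2) = (1/1) × 0.02489 = 0.02489 mol
V = nRT/P = 0.02489 × 8.314 × 554.15 / 165 = 0.6950 L

0.695 L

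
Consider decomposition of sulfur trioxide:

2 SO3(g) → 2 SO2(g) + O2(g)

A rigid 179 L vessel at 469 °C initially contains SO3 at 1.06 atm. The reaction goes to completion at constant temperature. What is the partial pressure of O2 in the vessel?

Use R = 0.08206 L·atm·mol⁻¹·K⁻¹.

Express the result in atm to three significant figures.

0.530 atm

n(SO3)₀ = PV/RT = (1.06 × 179) / (0.08206 × 742.15) = 3.116 mol
n(O2) = (1/2) × 3.116 = 1.558 mol
P(O2) = nRT/V = 1.558 × 0.08206 × 742.15 / 179 = 0.5301 atm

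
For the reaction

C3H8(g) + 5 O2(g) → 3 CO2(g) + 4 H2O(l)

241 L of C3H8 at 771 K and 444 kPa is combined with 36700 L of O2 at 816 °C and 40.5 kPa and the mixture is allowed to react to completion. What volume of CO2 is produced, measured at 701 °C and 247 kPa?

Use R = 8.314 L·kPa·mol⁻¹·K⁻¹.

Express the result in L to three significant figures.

1640 L

n(C3H8) = PV/RT = (444 × 241) / (8.314 × 771) = 16.69 mol
n(O2) = PV/RT = (40.5 × 36700) / (8.314 × 1089.15) = 164.1 mol
For 16.69 mol C3H8, stoichiometry requires (5/1) × 16.69 = 83.45 mol O2; 164.1 mol is available, so C3H8 is limiting.
n(CO2) = (3/1) × 16.69 = 50.07 mol
V(CO2) = nRT/P = 50.07 × 8.314 × 974.15 / 247 = 1642 L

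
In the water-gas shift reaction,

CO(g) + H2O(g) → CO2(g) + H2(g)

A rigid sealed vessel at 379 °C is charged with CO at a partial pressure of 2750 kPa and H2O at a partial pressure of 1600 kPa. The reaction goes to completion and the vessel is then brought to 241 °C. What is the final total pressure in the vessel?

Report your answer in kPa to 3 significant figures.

3430 kPa

With V and T fixed, P_i ∝ n_i, so the mole ratios apply directly to partial pressures at 379 °C.
P(H2O) required for 2750 kPa of CO = (1/1) × 2750 = 2750 kPa; available 1600 kPa, so H2O is limiting.
P(CO) remaining = 2750 − (1/1) × 1600 = 1150 kPa
P(gaseous products) = (1+1)/1 × 1600 = 3200 kPa
P_total at 379 °C = 1150 + 3200 = 4350 kPa
Scaling to 241 °C: P = 4350 × 514.15/652.15 = 3430 kPa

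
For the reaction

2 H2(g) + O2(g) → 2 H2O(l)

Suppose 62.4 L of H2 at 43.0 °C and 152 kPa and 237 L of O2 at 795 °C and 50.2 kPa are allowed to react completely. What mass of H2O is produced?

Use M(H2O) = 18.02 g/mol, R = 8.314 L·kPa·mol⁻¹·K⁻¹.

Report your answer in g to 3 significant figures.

48.3 g

n(H2) = PV/RT = (152 × 62.4) / (8.314 × 316.15) = 3.608 mol
n(O2) = PV/RT = (50.2 × 237) / (8.314 × 1068.15) = 1.340 mol
For 3.608 mol H2, stoichiometry requires (1/2) × 3.608 = 1.804 mol O2; 1.340 mol is available, so O2 is limiting.
n(H2O) = (2/1) × 1.340 = 2.680 mol
m(H2O) = 2.680 × 18.02 = 48.29 g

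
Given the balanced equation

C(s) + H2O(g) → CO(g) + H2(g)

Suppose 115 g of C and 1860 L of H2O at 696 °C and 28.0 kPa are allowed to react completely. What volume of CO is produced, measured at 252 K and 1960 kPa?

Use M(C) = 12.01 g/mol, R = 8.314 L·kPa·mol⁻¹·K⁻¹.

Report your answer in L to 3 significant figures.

n(C) = 115 / 12.01 = 9.575 mol
n(H2O) = PV/RT = (28.0 × 1860) / (8.314 × 969.15) = 6.464 mol
For 9.575 mol C, stoichiometry requires (1/1) × 9.575 = 9.575 mol H2O; 6.464 mol is available, so H2O is limiting.
n(CO) = (1/1) × 6.464 = 6.464 mol
V(CO) = nRT/P = 6.464 × 8.314 × 252 / 1960 = 6.910 L

6.91 L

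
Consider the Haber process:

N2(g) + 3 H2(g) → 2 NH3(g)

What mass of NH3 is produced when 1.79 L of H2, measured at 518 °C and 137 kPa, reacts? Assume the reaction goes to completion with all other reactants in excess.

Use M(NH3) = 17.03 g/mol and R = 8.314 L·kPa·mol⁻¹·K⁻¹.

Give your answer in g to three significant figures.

0.423 g

n(H2) = PV/RT = (137 × 1.79) / (8.314 × 791.15) = 0.03728 mol
n(NH3) = (2/3) × 0.03728 = 0.02485 mol
m(NH3) = 0.02485 × 17.03 = 0.4232 g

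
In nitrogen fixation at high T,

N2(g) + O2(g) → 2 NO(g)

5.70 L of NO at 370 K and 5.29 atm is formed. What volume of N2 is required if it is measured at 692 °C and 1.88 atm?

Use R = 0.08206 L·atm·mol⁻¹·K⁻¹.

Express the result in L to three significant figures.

20.9 L

n(NO) = PV/RT = (5.29 × 5.70) / (0.08206 × 370) = 0.9931 mol
n(N2) = (1/2) × 0.9931 = 0.4965 mol
V = nRT/P = 0.4965 × 0.08206 × 965.15 / 1.88 = 20.92 L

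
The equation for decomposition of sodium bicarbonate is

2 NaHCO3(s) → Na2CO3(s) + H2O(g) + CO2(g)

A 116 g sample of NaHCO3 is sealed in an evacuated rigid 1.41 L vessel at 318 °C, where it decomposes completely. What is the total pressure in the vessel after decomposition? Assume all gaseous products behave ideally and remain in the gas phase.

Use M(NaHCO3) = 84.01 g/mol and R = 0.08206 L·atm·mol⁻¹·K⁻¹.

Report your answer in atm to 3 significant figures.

n(NaHCO3) = 116 / 84.01 = 1.381 mol
n(gas produced) = (2/2) × 1.381 = 1.381 mol
P = nRT/V = 1.381 × 0.08206 × 591.15 / 1.41 = 47.51 atm

47.5 atm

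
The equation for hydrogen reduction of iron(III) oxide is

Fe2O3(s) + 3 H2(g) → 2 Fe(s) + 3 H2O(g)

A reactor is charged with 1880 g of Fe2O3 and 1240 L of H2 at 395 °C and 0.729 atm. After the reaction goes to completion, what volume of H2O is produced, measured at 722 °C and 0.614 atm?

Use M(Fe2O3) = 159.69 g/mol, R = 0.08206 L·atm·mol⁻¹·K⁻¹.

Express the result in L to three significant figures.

n(Fe2O3) = 1880 / 159.69 = 11.77 mol
n(H2) = PV/RT = (0.729 × 1240) / (0.08206 × 668.15) = 16.49 mol
For 11.77 mol Fe2O3, stoichiometry requires (3/1) × 11.77 = 35.31 mol H2; 16.49 mol is available, so H2 is limiting.
n(H2O) = (3/3) × 16.49 = 16.49 mol
V(H2O) = nRT/P = 16.49 × 0.08206 × 995.15 / 0.614 = 2193 L

2190 L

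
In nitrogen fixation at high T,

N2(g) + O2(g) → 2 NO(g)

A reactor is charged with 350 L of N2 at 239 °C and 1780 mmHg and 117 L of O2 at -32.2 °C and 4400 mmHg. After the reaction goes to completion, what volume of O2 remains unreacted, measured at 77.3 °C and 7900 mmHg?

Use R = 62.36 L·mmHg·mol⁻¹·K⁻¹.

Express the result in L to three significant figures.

40.8 L

n(N2) = PV/RT = (1780 × 350) / (62.36 × 512.15) = 19.51 mol
n(O2) = PV/RT = (4400 × 117) / (62.36 × 240.95) = 34.26 mol
For 19.51 mol N2, stoichiometry requires (1/1) × 19.51 = 19.51 mol O2; 34.26 mol is available, so N2 is limiting.
n(O2) consumed = (1/1) × 19.51 = 19.51 mol; remaining = 34.26 − 19.51 = 14.75 mol
V(O2) = nRT/P = 14.75 × 62.36 × 350.45 / 7900 = 40.80 L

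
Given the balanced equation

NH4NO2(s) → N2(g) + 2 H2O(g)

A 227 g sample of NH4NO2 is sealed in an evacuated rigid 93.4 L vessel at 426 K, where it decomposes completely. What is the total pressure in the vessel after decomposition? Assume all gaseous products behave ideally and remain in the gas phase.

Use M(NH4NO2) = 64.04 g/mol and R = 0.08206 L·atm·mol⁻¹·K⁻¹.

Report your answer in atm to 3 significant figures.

3.98 atm

n(NH4NO2) = 227 / 64.04 = 3.545 mol
n(gas produced) = (3/1) × 3.545 = 10.63 mol
P = nRT/V = 10.63 × 0.08206 × 426 / 93.4 = 3.979 atm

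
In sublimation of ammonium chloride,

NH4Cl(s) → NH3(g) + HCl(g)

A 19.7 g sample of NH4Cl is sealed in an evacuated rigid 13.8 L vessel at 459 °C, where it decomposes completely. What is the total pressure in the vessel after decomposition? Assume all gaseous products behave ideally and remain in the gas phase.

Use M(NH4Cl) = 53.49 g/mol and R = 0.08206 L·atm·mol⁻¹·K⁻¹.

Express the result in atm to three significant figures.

3.21 atm

n(NH4Cl) = 19.7 / 53.49 = 0.3683 mol
n(gas produced) = (2/1) × 0.3683 = 0.7366 mol
P = nRT/V = 0.7366 × 0.08206 × 732.15 / 13.8 = 3.207 atm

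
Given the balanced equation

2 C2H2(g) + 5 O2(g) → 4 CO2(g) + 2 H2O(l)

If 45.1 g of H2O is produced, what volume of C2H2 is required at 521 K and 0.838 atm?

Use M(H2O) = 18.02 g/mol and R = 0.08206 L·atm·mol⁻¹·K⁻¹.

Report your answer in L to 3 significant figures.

n(H2O) = 45.10 / 18.02 = 2.503 mol
n(C2H2) = (2/2) × 2.503 = 2.503 mol
V = nRT/P = 2.503 × 0.08206 × 521 / 0.838 = 127.7 L

128 L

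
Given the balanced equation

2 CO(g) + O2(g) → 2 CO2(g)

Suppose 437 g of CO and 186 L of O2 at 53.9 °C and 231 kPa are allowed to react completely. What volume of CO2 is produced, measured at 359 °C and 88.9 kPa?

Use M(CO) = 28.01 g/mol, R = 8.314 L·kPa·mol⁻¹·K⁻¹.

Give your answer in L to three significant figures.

922 L

n(CO) = 437 / 28.01 = 15.60 mol
n(O2) = PV/RT = (231 × 186) / (8.314 × 327.05) = 15.80 mol
For 15.60 mol CO, stoichiometry requires (1/2) × 15.60 = 7.800 mol O2; 15.80 mol is available, so CO is limiting.
n(CO2) = (2/2) × 15.60 = 15.60 mol
V(CO2) = nRT/P = 15.60 × 8.314 × 632.15 / 88.9 = 922.3 L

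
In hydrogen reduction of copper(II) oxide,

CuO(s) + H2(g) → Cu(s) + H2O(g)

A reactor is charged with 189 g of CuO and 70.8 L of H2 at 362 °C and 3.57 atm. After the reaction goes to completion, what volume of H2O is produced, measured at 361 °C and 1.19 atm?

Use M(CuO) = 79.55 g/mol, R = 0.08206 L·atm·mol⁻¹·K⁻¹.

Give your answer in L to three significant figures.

n(CuO) = 189 / 79.55 = 2.376 mol
n(H2) = PV/RT = (3.57 × 70.8) / (0.08206 × 635.15) = 4.849 mol
For 2.376 mol CuO, stoichiometry requires (1/1) × 2.376 = 2.376 mol H2; 4.849 mol is available, so CuO is limiting.
n(H2O) = (1/1) × 2.376 = 2.376 mol
V(H2O) = nRT/P = 2.376 × 0.08206 × 634.15 / 1.19 = 103.9 L

104 L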